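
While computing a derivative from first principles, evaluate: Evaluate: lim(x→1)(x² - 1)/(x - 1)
Factor: (x² - 1) = (x-1)(x + 1)
Cancel (x-1): lim(x→1) (x + 1) = 2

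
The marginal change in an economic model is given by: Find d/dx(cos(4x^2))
Chain rule: d/dx[cos(u)]=-sin(u)·u' where u=4x^2
u'=8x

Answer: -8x·sin(4x^2)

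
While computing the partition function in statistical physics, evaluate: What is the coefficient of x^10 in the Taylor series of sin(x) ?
sin(x) has only odd powers. Coefficient of x^10=0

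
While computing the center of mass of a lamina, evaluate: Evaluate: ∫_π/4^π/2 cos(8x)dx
Antiderivative: sin(8x)/8
Evaluate at bounds: [sin(8·π/2)/8] - [sin(8·π/4)/8]
=((0) - (0))/8=0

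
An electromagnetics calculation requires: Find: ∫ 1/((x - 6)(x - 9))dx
Partial fractions: 1/((x-6)(x-9)) = A/(x-6)+B/(x-9)
A = -1/3, B = 1/3
∫ [-1/3· 1/(x-6)+1/3· 1/(x-9)] dx
= (1/3)[ln|x-9| - ln|x-6|]+C

Answer: (1/3)·ln|(x-9)/(x-6)|+C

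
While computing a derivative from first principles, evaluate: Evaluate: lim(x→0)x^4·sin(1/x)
Squeeze theorem: -|x^4| ≤ x^4·sin(1/x) ≤ |x^4|
Since x^4 → 0 as x → 0, by squeeze theorem the limit is 0

Answer: 0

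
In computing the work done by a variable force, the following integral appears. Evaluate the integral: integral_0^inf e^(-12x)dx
integral_0^inf e^(-12x) dx=[-1/12*e^(-12x)]_0^inf
=0 - (-1/12)=1/12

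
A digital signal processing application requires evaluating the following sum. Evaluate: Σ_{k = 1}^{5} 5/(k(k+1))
Partial fractions: 5/(k(k + 1))=5/k - 5/(k + 1)
Telescoping sum: 5(1 - 1/6)=5·5/6

Answer: 25/6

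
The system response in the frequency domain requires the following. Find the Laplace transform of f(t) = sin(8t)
L{sin(wt)}=w/(s²+w²)
L{sin(8t)}=8/(s²+64)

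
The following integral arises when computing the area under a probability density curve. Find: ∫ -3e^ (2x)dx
Since d/dx[e^(2x)] = 2e^(2x), we get -3/2 e^(2x)+C

Answer: (-3/2)e^(2x)+C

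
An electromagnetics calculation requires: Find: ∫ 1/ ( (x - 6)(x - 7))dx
Partial fractions: 1/((x-6)(x-7))=A/(x-6)+B/(x-7)
A=-1, B=1
∫ [-1· 1/(x-6)+1· 1/(x-7)] dx
=(1)[ln|x-7| - ln|x-6|]+C

Answer: ln|(x-7)/(x-6)|+C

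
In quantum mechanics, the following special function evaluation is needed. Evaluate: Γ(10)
Γ(n)=(n-1)! for positive integers
Γ(10)=9!=362880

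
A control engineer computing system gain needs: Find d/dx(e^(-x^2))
Chain rule: d/dx[e^u]=e^u · u' where u=-x^2
u'=-2x

Answer: -2x·e^(-x^2)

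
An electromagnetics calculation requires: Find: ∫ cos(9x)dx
Using substitution u = 9x: ∫ cos(u) du/9 = sin(u)/9 + C

Answer: (1/9)sin(9x) + C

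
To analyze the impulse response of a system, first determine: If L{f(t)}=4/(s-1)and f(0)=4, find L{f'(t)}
L{f'(t)}=s·F(s) - f(0)=4s/(s-1) - 4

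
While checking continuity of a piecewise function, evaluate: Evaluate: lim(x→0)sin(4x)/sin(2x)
sin(u) ≈ u for small u:
sin(4x)/sin(2x) ≈ 4x/(2x)=4/2

Answer: 2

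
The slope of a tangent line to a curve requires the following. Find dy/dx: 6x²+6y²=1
Differentiate: 12x + 12y·(dy/dx) = 0
dy/dx = -12x/(12y) = -1·(x/y)

Answer: dy/dx = -1·(x/y)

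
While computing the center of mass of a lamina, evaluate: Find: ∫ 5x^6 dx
Using power rule: ∫ 5x^6 dx=5/7 x^7+C=(5/7)x^7+C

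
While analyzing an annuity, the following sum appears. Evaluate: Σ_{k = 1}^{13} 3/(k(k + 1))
Partial fractions: 3/(k(k+1))=3/k - 3/(k+1)
Telescoping sum: 3(1-1/14)=3·13/14

Answer: 39/14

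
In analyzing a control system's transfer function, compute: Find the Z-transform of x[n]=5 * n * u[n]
Z{n * u[n]}=z/(z-1)^2
By linearity: Z{5 * n * u[n]}=5z/(z-1)^2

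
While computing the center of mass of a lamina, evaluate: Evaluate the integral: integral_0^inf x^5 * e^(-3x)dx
This is a Gamma integral. Substitute u=3x (du=3 dx):
integral_0^inf x^5*e^(-3x) dx=(1/3^6) integral_0^inf u^5*e^(-u) du
=Gamma(6)/3^6=5!/3^6=120/729

Answer: 40/243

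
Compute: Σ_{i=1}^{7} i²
Using formula: Σ i^2=n(n + 1)(2n + 1)/6=7·8·15/6=140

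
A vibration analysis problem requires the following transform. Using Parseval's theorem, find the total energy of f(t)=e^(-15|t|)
Parseval's theorem: E = integral |f(t)|^2 dt = (1/2pi) integral |F(omega)|^2 domega
E = integral_{-inf}^{inf} e^(-30|t|) dt = 2 * integral_0^inf e^(-30t) dt = 2/(2 * 15) = 1/15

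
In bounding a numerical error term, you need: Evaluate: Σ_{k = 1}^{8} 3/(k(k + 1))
Partial fractions: 3/(k(k+1))=3/k - 3/(k+1)
Telescoping sum: 3(1-1/9)=3·8/9

Answer: 8/3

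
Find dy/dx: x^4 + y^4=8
Differentiate: 4x^3+4y^3·(dy/dx) = 0
dy/dx = -4x^3/(4y^3)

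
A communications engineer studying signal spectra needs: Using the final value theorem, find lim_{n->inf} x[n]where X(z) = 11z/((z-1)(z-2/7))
Final value theorem: lim x[n]=lim_{z->1} (z-1) * X(z)
(z-1) * X(z)=11z/(z-2/7)
As z->1: 11/(1 - 2/7)=11/(5/7)=77/5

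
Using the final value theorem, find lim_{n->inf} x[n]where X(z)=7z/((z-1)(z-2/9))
Final value theorem: lim x[n]=lim_{z->1} (z-1) * X(z)
(z-1) * X(z)=7z/(z-2/9)
As z->1: 7/(1-2/9)=7/(7/9)=9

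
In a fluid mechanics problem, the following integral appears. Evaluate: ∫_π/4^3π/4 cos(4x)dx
Antiderivative: sin(4x)/4
Evaluate at bounds: [sin(4·3π/4)/4] - [sin(4·π/4)/4]
=((0) - (0))/4=0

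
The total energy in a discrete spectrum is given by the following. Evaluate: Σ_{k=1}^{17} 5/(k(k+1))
Partial fractions: 5/(k(k + 1)) = 5/k - 5/(k + 1)
Telescoping sum: 5(1 - 1/18) = 5·17/18

Answer: 85/18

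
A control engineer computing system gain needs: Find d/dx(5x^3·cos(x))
Product rule: (fg)'=f'g+fg'
f=5x^3, f'=15x^2
g=cos(x), g'=-sin(x)

Answer: 15x^2·cos(x)-5x^3·sin(x)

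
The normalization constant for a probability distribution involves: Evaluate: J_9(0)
J_n(0) = 0 for all n > 0 (Bessel function of first kind)
J_9(0) = 0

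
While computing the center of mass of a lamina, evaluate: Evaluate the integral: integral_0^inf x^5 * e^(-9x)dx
This is a Gamma integral. Substitute u=9x (du=9 dx):
integral_0^inf x^5*e^(-9x) dx=(1/9^6) integral_0^inf u^5*e^(-u) du
=Gamma(6)/9^6=5!/9^6=120/531441

Answer: 40/177147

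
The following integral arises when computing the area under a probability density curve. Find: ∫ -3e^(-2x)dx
Since d/dx[e^(-2x)] = -2e^(-2x), we get 3/2 e^(-2x)+C

Answer: (3/2)e^(-2x)+C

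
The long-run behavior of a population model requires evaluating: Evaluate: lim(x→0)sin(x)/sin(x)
sin(u) ≈ u for small u:
sin(x)/sin(x) ≈ x/(x)=1/1

Answer: 1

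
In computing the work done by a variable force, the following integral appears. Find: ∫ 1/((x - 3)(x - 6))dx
Partial fractions: 1/((x-3)(x-6)) = A/(x-3) + B/(x-6)
A = -1/3, B = 1/3
∫ [-1/3· 1/(x-3) + 1/3· 1/(x-6)] dx
= (1/3)[ln|x-6| - ln|x-3|] + C

Answer: (1/3)·ln|(x-6)/(x-3)| + C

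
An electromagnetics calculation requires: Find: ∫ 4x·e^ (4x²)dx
Let u=4x², du=8x dx
∫ (1/2)e^u du=e^u/2 + C

Answer: e^(4x²)/2 + C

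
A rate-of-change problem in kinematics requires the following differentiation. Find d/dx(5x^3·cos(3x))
Product rule: (fg)' = f'g + fg'
f = 5x^3, f' = 15x^2
g = cos(3x), g' = -3·sin(3x)

Answer: 15x^2·cos(3x) - 15x^3·sin(3x)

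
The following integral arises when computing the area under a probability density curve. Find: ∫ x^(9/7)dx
Power rule: ∫ x^(9/7) dx = x^(16/7)/(16/7) + C

Answer: (7/16)·x^(16/7) + C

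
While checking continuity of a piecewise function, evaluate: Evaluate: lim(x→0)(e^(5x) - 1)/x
L'Hôpital (0/0): lim 5e^(5x)/1=5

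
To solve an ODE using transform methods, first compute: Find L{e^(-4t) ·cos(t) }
First shifting: L{e^(at)f(t)} = F(s-a)
L{cos(t)} = s/(s²+1)
Shift: (s+4)/((s+4)²+1)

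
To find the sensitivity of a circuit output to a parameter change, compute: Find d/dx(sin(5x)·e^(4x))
Product rule: (fg)' = f'g + fg'
f = sin(5x), f' = 5·cos(5x)
g = e^(4x), g' = 4·e^(4x)

Answer: 5·cos(5x)·e^(4x) + 4·sin(5x)·e^(4x)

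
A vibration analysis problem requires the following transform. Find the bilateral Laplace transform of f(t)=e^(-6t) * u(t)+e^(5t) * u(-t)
For e^(-6t)*u(t): L=1/(s + 6), Re(s) > -6
For e^(5t)*u(-t): L=-1/(s-5), Re(s) < 5
Combined: F(s)=1/(s + 6) - 1/(s-5), -6 < Re(s) < 5

Answer: 1/(s + 6) - 1/(s-5), ROC: -6 < Re(s) < 5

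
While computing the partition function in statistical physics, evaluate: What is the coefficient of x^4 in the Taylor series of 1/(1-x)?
1/(1-x)=Σ x^n for |x|<1
All coefficients are 1

Answer: 1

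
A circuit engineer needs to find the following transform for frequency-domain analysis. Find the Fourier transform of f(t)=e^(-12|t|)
Using the standard pair: F{e^(-a|t|)} = 2a/(a^2 + omega^2)
With a = 12: F(omega) = 24/(144 + omega^2)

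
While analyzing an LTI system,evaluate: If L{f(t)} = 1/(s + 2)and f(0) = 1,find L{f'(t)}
L{f'(t)} = s·F(s) - f(0) = s/(s + 2) - 1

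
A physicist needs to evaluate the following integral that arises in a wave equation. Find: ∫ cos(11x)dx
Using substitution u=11x: ∫ cos(u) du/11=sin(u)/11+C

Answer: (1/11)sin(11x)+C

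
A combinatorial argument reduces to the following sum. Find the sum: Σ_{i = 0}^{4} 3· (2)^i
Geometric series: S=a(1 - r^n)/(1 - r)
a=3, r=2, n=5
S=3(1 - 32)/-1=93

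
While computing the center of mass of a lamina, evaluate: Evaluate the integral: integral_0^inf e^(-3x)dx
integral_0^inf e^(-3x) dx = [-1/3 * e^(-3x)]_0^inf
= 0 - (-1/3) = 1/3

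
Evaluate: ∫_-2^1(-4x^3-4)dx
Step 1: Find antiderivative F(x) = -x^4 - 4x
Step 2: F(1) - F(-2) = -5 - (-8) = 3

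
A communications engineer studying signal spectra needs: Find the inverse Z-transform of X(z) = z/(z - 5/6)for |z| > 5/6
Standard pair: z/(z-a) <-> a^n * u[n] for causal signals
With a = 5/6: x[n] = (5/6)^n * u[n]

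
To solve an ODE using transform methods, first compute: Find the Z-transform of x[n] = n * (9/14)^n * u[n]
Using the property Z{n * a^n * u[n]} = az/(z-a)^2
With a = 9/14: X(z) = (9/14)z/(z - 9/14)^2, |z| > 9/14

Answer: (9/14)z/(z - 9/14)^2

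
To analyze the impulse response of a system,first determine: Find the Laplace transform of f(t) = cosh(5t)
L{cosh(at)} = s/(s²-a²)
L{cosh(5t)} = s/(s²-25)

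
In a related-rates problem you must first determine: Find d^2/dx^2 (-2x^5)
Apply power rule 2 times:
d^1: -10x^4
d^2: -40x^3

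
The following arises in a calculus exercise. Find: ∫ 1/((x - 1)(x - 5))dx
Partial fractions: 1/((x-1)(x-5)) = A/(x-1)+B/(x-5)
A = -1/4, B = 1/4
∫ [-1/4· 1/(x-1)+1/4· 1/(x-5)] dx
= (1/4)[ln|x-5| - ln|x-1|]+C

Answer: (1/4)·ln|(x-5)/(x-1)|+C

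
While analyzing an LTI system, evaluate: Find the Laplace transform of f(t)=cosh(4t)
L{cosh(at)} = s/(s²-a²)
L{cosh(4t)} = s/(s²-16)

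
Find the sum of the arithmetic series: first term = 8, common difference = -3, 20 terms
Last term: a_n = 8+(20-1)·-3 = -49
Sum = n(a_1+a_n)/2 = 20(8+(-49))/2 = -410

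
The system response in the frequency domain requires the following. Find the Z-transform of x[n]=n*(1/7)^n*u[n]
Using the property Z{n * a^n * u[n]}=az/(z-a)^2
With a=1/7: X(z)=(1/7)z/(z - 1/7)^2, |z| > 1/7

Answer: (1/7)z/(z - 1/7)^2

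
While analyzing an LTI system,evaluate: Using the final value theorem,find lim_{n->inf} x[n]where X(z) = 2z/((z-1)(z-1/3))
Final value theorem: lim x[n]=lim_{z->1} (z-1)*X(z)
(z-1)*X(z)=2z/(z-1/3)
As z->1: 2/(1 - 1/3)=2/(2/3)=3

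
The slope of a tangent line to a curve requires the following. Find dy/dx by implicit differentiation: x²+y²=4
Differentiate both sides: 2x+2y·(dy/dx)=0
Solve: dy/dx=-2x/(2y)=-x/y

Answer: dy/dx=-x/y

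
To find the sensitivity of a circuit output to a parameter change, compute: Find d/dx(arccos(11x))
d/dx[arccos(u)]=-u'/√(1-u²), u=11x, u'=11

Answer: -11/√(1-121x²)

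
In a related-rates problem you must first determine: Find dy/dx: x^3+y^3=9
Differentiate: 3x^2 + 3y^2·(dy/dx) = 0
dy/dx = -3x^2/(3y^2)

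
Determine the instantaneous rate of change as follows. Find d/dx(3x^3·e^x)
Product rule: (fg)'=f'g+fg'
f=3x^3, f'=9x^2
g=e^x, g'=e^x

Answer: 9x^2·e^x+3x^3·e^x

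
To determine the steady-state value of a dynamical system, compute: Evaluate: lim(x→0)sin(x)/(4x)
L'Hôpital (0/0): lim cos(x)/4 = 1/4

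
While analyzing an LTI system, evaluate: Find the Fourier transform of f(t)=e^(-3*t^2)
The Fourier transform of a Gaussian e^(-a * t^2) is sqrt(pi/a) * e^(-omega^2/(4a)).
With a = 3: F(omega) = sqrt(pi/3) * e^(-omega^2/12)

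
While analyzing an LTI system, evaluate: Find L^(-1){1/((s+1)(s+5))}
Partial fractions: 1/((s + 1)(s + 5)) = A/(s + 1) + B/(s + 5)
Cover-up: A = 1/(s + 5)|_{s = -1} = 1/4; B = 1/(s + 1)|_{s = -5} = -1/4
L^(-1) = (1/4)e^(-t) - (1/4)e^(-5t)

Answer: (1/4)(e^(-t) - e^(-5t))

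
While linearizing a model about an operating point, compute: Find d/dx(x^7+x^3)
Power rule: d/dx(ax^n)=n·a·x^(n-1)
Term by term: 7·x^6 + 3·x^2

Answer: 7x^6 + 3x^2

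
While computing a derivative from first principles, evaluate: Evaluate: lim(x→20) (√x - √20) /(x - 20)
Multiply by conjugate (√x + √20)/(√x + √20):
= (x - 20)/((x - 20)(√x + √20)) = 1/(√x + √20)
As x → 20: 1/(2√20)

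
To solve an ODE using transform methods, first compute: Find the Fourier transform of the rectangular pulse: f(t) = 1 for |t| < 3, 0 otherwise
F(omega) = integral from -3 to 3 of e^(-j*omega*t) dt
= 2*sin(3*omega)/omega = 6*sinc(3*omega/pi)

Answer: 2*sin(3*omega)/omega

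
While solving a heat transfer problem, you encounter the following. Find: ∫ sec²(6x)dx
Since d/dx[tan(6x)] = 6sec²(6x), integral = tan(6x)/6+C

Answer: (1/6)tan(6x)+C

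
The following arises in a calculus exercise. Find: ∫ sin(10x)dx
Using substitution u = 10x: ∫ sin(u) du/10 = -cos(u)/10+C

Answer: (-1/10)cos(10x)+C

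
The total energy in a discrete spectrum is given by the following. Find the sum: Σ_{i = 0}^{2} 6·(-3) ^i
Geometric series: S=a(1 - r^n)/(1 - r)
a=6, r=-3, n=3
S=6(1+27)/4=42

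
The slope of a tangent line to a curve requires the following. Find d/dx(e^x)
Chain rule: d/dx[e^u]=e^u · u' where u=x
u'=1

Answer: 1·e^x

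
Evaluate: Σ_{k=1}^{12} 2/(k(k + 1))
Partial fractions: 2/(k(k + 1)) = 2/k - 2/(k + 1)
Telescoping sum: 2(1 - 1/13) = 2·12/13

Answer: 24/13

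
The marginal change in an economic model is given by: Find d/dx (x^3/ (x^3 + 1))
Quotient rule: (f/g)' = (f'g - fg')/g²
f = x^3, f' = 3x^2
g = x^3 + 1, g' = 3x^2

Answer: (3x^2·(x^3 + 1) - 3x^5)/(x^3 + 1)²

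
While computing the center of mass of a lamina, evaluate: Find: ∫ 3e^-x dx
Since d/dx[e^-x]=- e^-x, we get -3e^-x + C

Answer: -3e^-x + C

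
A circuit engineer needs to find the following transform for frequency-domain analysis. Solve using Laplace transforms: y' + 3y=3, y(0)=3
Take L of both sides: sY(s)-3+3Y(s) = 3/s
Y(s)(s+3) = 3/s+3
Y(s) = 3/(s(s+3))+3/(s+3)
Partial fractions: 3/(s(s+3)) = 1/s - 1/(s+3)
So Y(s) = 1/s+2/(s+3)
Inverse transform (L^(-1){1/s} = 1, L^(-1){1/(s+3)} = e^(-3t)):

Answer: y(t) = 1+2·e^(-3t)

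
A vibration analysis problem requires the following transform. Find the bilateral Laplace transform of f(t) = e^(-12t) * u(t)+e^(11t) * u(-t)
For e^(-12t)*u(t): L = 1/(s+12), Re(s) > -12
For e^(11t)*u(-t): L = -1/(s-11), Re(s) < 11
Combined: F(s) = 1/(s+12)-1/(s-11), -12 < Re(s) < 11

Answer: 1/(s+12)-1/(s-11), ROC: -12 < Re(s) < 11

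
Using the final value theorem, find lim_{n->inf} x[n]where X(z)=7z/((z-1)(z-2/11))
Final value theorem: lim x[n]=lim_{z->1} (z-1)*X(z)
(z-1)*X(z)=7z/(z-2/11)
As z->1: 7/(1 - 2/11)=7/(9/11)=77/9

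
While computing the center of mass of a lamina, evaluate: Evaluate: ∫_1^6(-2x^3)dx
Step 1: Find antiderivative F(x) = (-1/2)x^4
Step 2: F(6) - F(1) = -648 - (-1/2) = -1295/2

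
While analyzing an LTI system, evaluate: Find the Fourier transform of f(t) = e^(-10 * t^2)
The Fourier transform of a Gaussian e^(-a * t^2) is sqrt(pi/a) * e^(-omega^2/(4a)).
With a=10: F(omega)=sqrt(pi/10) * e^(-omega^2/40)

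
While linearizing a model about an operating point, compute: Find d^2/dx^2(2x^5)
Apply power rule 2 times:
d^1: 10x^4
d^2: 40x^3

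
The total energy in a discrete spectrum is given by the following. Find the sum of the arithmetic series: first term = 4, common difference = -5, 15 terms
Last term: a_n = 4 + (15 - 1)·-5 = -66
Sum = n(a_1 + a_n)/2 = 15(4 + (-66))/2 = -465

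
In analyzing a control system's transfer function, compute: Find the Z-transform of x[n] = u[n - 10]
Using the time-shift property: Z{u[n-10]}=z^(-10)*z/(z-1)
=z^(-9)/(z-1)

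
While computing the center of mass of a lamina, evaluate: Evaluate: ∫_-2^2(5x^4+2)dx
Step 1: Find antiderivative F(x)=x^5+2x
Step 2: F(2) - F(-2)=36 - (-36)=72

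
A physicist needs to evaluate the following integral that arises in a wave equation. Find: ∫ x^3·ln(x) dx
By parts: u=ln(x), dv=x^3 dx
du=1/x dx, v=x^4/4
=x^4·ln(x)/4 - ∫ x^3/4 dx
=x^4·ln(x)/4 - x^4/16+C

Answer: x^4(ln(x)/4-1/16)+C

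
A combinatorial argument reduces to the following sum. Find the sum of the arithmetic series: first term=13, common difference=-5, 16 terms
Last term: a_n = 13 + (16 - 1)·-5 = -62
Sum = n(a_1 + a_n)/2 = 16(13 + (-62))/2 = -392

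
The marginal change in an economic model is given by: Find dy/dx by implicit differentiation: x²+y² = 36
Differentiate both sides: 2x+2y·(dy/dx) = 0
Solve: dy/dx = -2x/(2y) = -x/y

Answer: dy/dx = -x/y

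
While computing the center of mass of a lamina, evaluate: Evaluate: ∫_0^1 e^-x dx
Antiderivative: -e^-x
Evaluate: -(e^-1-1)

Answer: (e^-1-1)/(-1)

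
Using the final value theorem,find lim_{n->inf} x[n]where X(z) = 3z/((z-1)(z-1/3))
Final value theorem: lim x[n]=lim_{z->1} (z-1)*X(z)
(z-1)*X(z)=3z/(z-1/3)
As z->1: 3/(1 - 1/3)=3/(2/3)=9/2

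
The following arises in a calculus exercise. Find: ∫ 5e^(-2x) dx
Since d/dx[e^(-2x)] = -2e^(-2x), we get -5/2 e^(-2x)+C

Answer: (-5/2)e^(-2x)+C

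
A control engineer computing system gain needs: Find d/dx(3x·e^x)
Product rule: (fg)'=f'g + fg'
f=3x, f'=3
g=e^x, g'=e^x

Answer: 3·e^x + 3x·e^x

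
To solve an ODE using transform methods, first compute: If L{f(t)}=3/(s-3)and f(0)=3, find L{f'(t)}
L{f'(t)}=s·F(s) - f(0)=3s/(s-3) - 3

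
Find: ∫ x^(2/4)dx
Power rule: ∫ x^(1/2) dx = x^(3/2)/(3/2)+C

Answer: (2/3)·x^(3/2)+C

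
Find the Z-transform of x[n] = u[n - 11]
Using the time-shift property: Z{u[n-11]} = z^(-11) * z/(z-1)
= z^(-10)/(z-1)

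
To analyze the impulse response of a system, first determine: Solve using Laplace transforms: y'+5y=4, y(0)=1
Take L of both sides: sY(s)-1+5Y(s)=4/s
Y(s)(s+5)=4/s+1
Y(s)=4/(s(s+5))+1/(s+5)
Partial fractions: 4/(s(s+5))=(4/5)/s - (4/5)/(s+5)
So Y(s)=(4/5)/s+(1/5)/(s+5)
Inverse transform (L^(-1){1/s}=1, L^(-1){1/(s+5)}=e^(-5t)):

Answer: y(t)=4/5+(1/5)·e^(-5t)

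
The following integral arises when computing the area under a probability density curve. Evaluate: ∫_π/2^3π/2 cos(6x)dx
Antiderivative: sin(6x)/6
Evaluate at bounds: [sin(6·3π/2)/6] - [sin(6·π/2)/6]
=((0) - (0))/6=0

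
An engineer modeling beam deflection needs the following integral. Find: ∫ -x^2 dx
Using power rule: ∫ -x^2 dx = -1/3 x^3+C = (-1/3)x^3+C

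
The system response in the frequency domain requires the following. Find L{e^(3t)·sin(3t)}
First shifting: L{e^(at)f(t)}=F(s-a)
L{sin(3t)}=3/(s²+9)
Shift: 3/((s-3)²+9)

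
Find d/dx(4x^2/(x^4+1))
Quotient rule: (f/g)'=(f'g - fg')/g²
f=4x^2, f'=8x
g=x^4+1, g'=4x^3

Answer: (8x·(x^4+1)-16x^5)/(x^4+1)²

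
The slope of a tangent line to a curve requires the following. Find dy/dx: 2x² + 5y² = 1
Differentiate: 4x+10y·(dy/dx)=0
dy/dx=-4x/(10y)=-(2/5)·(x/y)

Answer: dy/dx=-(2/5)·(x/y)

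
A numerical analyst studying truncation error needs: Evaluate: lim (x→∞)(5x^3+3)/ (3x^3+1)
Divide numerator and denominator by x^3:
lim (5 + 3/x^3)/(3 + 1/x^3) = 5/3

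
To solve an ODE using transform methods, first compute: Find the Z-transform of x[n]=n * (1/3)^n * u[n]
Using the property Z{n*a^n*u[n]} = az/(z-a)^2
With a = 1/3: X(z) = (1/3)z/(z - 1/3)^2, |z| > 1/3

Answer: (1/3)z/(z - 1/3)^2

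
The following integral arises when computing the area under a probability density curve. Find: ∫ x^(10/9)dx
Power rule: ∫ x^(10/9) dx = x^(19/9)/(19/9) + C

Answer: (9/19)·x^(19/9) + C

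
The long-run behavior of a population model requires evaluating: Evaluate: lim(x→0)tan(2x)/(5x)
tan(u) ≈ u for small u:
tan(2x)/(5x) ≈ 2x/(5x) = 2/5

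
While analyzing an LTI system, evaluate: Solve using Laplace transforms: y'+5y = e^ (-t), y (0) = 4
Take L: sY - 4+5Y = 1/(s+1)
Y(s+5) = 1/(s+1)+4
Y = 1/((s+1)(s+5))+4/(s+5)
Partial fractions: 1/((s+1)(s+5)) = (1/4)/(s+1) - (1/4)/(s+5)
So Y = (1/4)/(s+1)+(15/4)/(s+5)
Inverse Laplace transform (L^(-1){1/(s+1)} = e^(-t), L^(-1){1/(s+5)} = e^(-5t)):

Answer: y(t) = (1/4)·e^(-t)+(15/4)·e^(-5t)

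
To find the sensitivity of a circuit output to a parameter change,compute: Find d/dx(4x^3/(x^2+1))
Quotient rule: (f/g)'=(f'g - fg')/g²
f=4x^3, f'=12x^2
g=x^2+1, g'=2x

Answer: (12x^2·(x^2+1)-8x^4)/(x^2+1)²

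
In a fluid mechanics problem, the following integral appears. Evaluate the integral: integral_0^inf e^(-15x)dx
integral_0^inf e^(-15x) dx = [-1/15*e^(-15x)]_0^inf
= 0 - (-1/15) = 1/15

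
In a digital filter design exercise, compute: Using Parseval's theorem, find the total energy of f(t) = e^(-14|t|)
Parseval's theorem: E=integral |f(t)|^2 dt=(1/2pi) integral |F(omega)|^2 domega
E=integral_{-inf}^{inf} e^(-28|t|) dt=2 * integral_0^inf e^(-28t) dt=2/(2 * 14)=1/14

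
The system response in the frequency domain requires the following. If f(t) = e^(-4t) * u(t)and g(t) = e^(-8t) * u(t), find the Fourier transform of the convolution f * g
By the convolution theorem: F{f * g} = F(omega) * G(omega)
F(omega) = 1/(4+j * omega), G(omega) = 1/(8+j * omega)
F{f * g} = 1/((4+j * omega)(8+j * omega))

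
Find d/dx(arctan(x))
d/dx[arctan(u)]=u'/(1+u²), u=x, u'=1

Answer: 1/(1+x²)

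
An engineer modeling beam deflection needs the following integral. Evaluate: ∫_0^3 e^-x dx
Antiderivative: -e^-x
Evaluate: -(e^-3-1)

Answer: (e^-3-1)/(-1)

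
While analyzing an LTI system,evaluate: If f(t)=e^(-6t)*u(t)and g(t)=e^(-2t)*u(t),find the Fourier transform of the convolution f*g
By the convolution theorem: F{f * g} = F(omega) * G(omega)
F(omega) = 1/(6 + j * omega), G(omega) = 1/(2 + j * omega)
F{f * g} = 1/((6 + j * omega)(2 + j * omega))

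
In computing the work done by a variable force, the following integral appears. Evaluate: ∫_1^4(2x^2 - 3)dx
Step 1: Find antiderivative F(x) = (2/3)x^3-3x
Step 2: F(4) - F(1) = 92/3 - (-7/3) = 33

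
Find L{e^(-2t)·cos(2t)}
First shifting: L{e^(at)f(t)} = F(s-a)
L{cos(2t)} = s/(s²+4)
Shift: (s+2)/((s+2)²+4)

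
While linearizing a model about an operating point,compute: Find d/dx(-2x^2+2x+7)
Power rule: d/dx(ax^n)=n·a·x^(n-1)
Term by term: -4·x + 2

Answer: -4x + 2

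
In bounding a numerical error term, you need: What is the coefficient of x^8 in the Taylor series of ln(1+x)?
ln(1 + x) = Σ (-1)^(n + 1) x^n/n
Coefficient of x^8 = (-1)^9/8 = -1/8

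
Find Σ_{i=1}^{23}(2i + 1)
= 2·Σ i + 1·23 = 2·276 + 23 = 575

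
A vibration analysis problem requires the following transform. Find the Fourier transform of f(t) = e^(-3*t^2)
The Fourier transform of a Gaussian e^(-a * t^2) is sqrt(pi/a) * e^(-omega^2/(4a)).
With a = 3: F(omega) = sqrt(pi/3) * e^(-omega^2/12)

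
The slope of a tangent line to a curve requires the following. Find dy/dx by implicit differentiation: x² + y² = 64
Differentiate both sides: 2x+2y·(dy/dx)=0
Solve: dy/dx=-2x/(2y)=-x/y

Answer: dy/dx=-x/y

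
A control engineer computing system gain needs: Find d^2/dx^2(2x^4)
Apply power rule 2 times:
d^1: 8x^3
d^2: 24x^2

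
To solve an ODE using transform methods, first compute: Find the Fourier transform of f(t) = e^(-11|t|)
Using the standard pair: F{e^(-a|t|)} = 2a/(a^2+omega^2)
With a = 11: F(omega) = 22/(121+omega^2)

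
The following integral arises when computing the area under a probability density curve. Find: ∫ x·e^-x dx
Integration by parts: u=x, dv=e^-x dx
du=dx, v=-e^-x
=-x·e^-x - ∫ -e^-x dx
=-x·e^-x - e^-x+C

Answer: -e^-x(x+1)+C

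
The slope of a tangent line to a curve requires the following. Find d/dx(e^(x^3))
Chain rule: d/dx[e^u] = e^u · u' where u = x^3
u' = 3x^2

Answer: 3x^2·e^(x^3)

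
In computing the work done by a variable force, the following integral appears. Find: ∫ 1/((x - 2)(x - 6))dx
Partial fractions: 1/((x-2)(x-6))=A/(x-2)+B/(x-6)
A=-1/4, B=1/4
∫ [-1/4· 1/(x-2)+1/4· 1/(x-6)] dx
=(1/4)[ln|x-6| - ln|x-2|]+C

Answer: (1/4)·ln|(x-6)/(x-2)|+C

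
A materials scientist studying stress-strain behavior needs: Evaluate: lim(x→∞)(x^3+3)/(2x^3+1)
Divide numerator and denominator by x^3:
lim (1 + 3/x^3)/(2 + 1/x^3)=1/2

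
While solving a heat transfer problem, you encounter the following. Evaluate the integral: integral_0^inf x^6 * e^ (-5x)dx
This is a Gamma integral. Substitute u=5x (du=5 dx):
integral_0^inf x^6 * e^(-5x) dx=(1/5^7) integral_0^inf u^6 * e^(-u) du
=Gamma(7)/5^7=6!/5^7=720/78125

Answer: 144/15625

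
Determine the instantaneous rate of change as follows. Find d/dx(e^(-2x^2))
Chain rule: d/dx[e^u]=e^u · u' where u=-2x^2
u'=-4x

Answer: -4x·e^(-2x^2)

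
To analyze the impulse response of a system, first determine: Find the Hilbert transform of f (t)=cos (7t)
The Hilbert transform shifts each frequency component by -pi/2.
H{cos(wt)} = sin(wt)
With w = 7: H{cos(7t)} = sin(7t)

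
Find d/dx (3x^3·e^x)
Product rule: (fg)'=f'g+fg'
f=3x^3, f'=9x^2
g=e^x, g'=e^x

Answer: 9x^2·e^x+3x^3·e^x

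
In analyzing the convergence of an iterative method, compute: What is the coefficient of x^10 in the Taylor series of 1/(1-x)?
1/(1-x)=Σ x^n for |x|<1
All coefficients are 1

Answer: 1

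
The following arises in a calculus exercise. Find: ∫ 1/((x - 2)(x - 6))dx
Partial fractions: 1/((x-2)(x-6))=A/(x-2)+B/(x-6)
A=-1/4, B=1/4
∫ [-1/4· 1/(x-2)+1/4· 1/(x-6)] dx
=(1/4)[ln|x-6| - ln|x-2|]+C

Answer: (1/4)·ln|(x-6)/(x-2)|+C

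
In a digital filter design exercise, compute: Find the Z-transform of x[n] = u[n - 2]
Using the time-shift property: Z{u[n-2]} = z^(-2)*z/(z-1)
= z^(-1)/(z-1)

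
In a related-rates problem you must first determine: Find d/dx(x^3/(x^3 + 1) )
Quotient rule: (f/g)'=(f'g - fg')/g²
f=x^3, f'=3x^2
g=x^3+1, g'=3x^2

Answer: (3x^2·(x^3+1)-3x^5)/(x^3+1)²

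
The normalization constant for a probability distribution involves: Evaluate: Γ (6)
Γ(n) = (n-1)! for positive integers
Γ(6) = 5! = 120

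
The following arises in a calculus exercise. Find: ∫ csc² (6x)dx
Since d/dx[-cot(6x)] = 6csc²(6x), integral = -cot(6x)/6+C

Answer: (-1/6)cot(6x)+C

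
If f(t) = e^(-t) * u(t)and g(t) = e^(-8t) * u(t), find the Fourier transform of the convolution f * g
By the convolution theorem: F{f * g} = F(omega) * G(omega)
F(omega) = 1/(1 + j * omega), G(omega) = 1/(8 + j * omega)
F{f * g} = 1/((1 + j * omega)(8 + j * omega))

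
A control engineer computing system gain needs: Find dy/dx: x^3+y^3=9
Differentiate: 3x^2+3y^2·(dy/dx) = 0
dy/dx = -3x^2/(3y^2)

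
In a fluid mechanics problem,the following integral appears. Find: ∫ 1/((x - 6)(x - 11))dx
Partial fractions: 1/((x-6)(x-11)) = A/(x-6) + B/(x-11)
A = -1/5, B = 1/5
∫ [-1/5· 1/(x-6) + 1/5· 1/(x-11)] dx
= (1/5)[ln|x-11| - ln|x-6|] + C

Answer: (1/5)·ln|(x-11)/(x-6)| + C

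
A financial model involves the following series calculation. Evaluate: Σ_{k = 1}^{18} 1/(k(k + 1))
Partial fractions: 1/(k(k+1)) = 1/k - 1/(k+1)
Telescoping sum: 1(1-1/19) = 1·18/19

Answer: 18/19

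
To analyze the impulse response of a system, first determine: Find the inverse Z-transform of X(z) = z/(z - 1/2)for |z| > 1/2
Standard pair: z/(z-a) <-> a^n * u[n] for causal signals
With a = 1/2: x[n] = (1/2)^n * u[n]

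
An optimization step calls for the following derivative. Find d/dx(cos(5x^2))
Chain rule: d/dx[cos(u)]=-sin(u)·u' where u=5x^2
u'=10x

Answer: -10x·sin(5x^2)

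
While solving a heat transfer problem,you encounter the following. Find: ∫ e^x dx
Since d/dx[e^x]=+ e^x, we get 1e^x + C

Answer: e^x + C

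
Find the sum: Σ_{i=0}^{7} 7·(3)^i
Geometric series: S=a(1 - r^n)/(1 - r)
a=7, r=3, n=8
S=7(1 - 6561)/-2=22960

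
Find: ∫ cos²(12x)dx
Using identity cos²(u)=(1+cos(2u))/2:
∫ (1+cos(24x))/2 dx=x/2+sin(24x)/48+C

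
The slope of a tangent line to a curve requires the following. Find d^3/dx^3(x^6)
Apply power rule 3 times:
d^1: 6x^5
d^2: 30x^4
d^3: 120x^3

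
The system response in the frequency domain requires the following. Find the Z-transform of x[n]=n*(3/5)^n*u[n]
Using the property Z{n * a^n * u[n]} = az/(z-a)^2
With a = 3/5: X(z) = (3/5)z/(z - 3/5)^2, |z| > 3/5

Answer: (3/5)z/(z - 3/5)^2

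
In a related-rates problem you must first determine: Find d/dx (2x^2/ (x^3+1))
Quotient rule: (f/g)'=(f'g - fg')/g²
f=2x^2, f'=4x
g=x^3 + 1, g'=3x^2

Answer: (4x·(x^3 + 1) - 6x^4)/(x^3 + 1)²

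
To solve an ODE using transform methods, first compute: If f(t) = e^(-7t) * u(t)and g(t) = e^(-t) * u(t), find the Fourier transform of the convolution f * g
By the convolution theorem: F{f * g}=F(omega) * G(omega)
F(omega)=1/(7 + j * omega), G(omega)=1/(1 + j * omega)
F{f * g}=1/((7 + j * omega)(1 + j * omega))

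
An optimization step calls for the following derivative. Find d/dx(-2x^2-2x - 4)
Power rule: d/dx(ax^n)=n·a·x^(n-1)
Term by term: -4·x - 2

Answer: -4x - 2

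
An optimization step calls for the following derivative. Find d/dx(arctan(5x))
d/dx[arctan(u)] = u'/(1 + u²), u = 5x, u' = 5

Answer: 5/(1 + 25x²)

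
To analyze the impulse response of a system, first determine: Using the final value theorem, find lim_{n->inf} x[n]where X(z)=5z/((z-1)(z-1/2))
Final value theorem: lim x[n] = lim_{z->1} (z-1)*X(z)
(z-1)*X(z) = 5z/(z-1/2)
As z->1: 5/(1-1/2) = 5/(1/2) = 10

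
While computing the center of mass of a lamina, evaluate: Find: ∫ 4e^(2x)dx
Since d/dx[e^(2x)]=2e^(2x), we get 2 e^(2x) + C

Answer: 2e^(2x) + C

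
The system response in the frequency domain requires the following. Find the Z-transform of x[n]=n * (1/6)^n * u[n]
Using the property Z{n*a^n*u[n]}=az/(z-a)^2
With a=1/6: X(z)=(1/6)z/(z - 1/6)^2, |z| > 1/6

Answer: (1/6)z/(z - 1/6)^2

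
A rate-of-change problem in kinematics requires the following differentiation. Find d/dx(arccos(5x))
d/dx[arccos(u)]=-u'/√(1-u²), u=5x, u'=5

Answer: -5/√(1 - 25x²)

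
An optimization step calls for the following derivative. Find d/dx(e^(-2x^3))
Chain rule: d/dx[e^u] = e^u · u' where u = -2x^3
u' = -6x^2

Answer: -6x^2·e^(-2x^3)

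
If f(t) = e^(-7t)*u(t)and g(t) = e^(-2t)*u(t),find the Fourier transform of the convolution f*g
By the convolution theorem: F{f*g}=F(omega)*G(omega)
F(omega)=1/(7 + j*omega), G(omega)=1/(2 + j*omega)
F{f*g}=1/((7 + j*omega)(2 + j*omega))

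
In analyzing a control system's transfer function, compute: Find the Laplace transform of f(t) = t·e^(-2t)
L{t·e^(at)}=1/(s-a)²
L{t·e^(-2t)}=1/(s + 2)²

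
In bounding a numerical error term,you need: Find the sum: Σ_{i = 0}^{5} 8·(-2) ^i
Geometric series: S = a(1 - r^n)/(1 - r)
a = 8, r = -2, n = 6
S = 8(1 - 64)/3 = -168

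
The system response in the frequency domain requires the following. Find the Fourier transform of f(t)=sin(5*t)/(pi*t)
sin(W*t)/(pi*t) = (W/pi)*sinc(W*t/pi) is the impulse response of the ideal low-pass filter with cutoff W (here W = 5).
Its Fourier transform is a rectangular function:
F(omega) = 1 for |omega| < 5, 0 otherwise

Answer: rect(omega/10) [i.e., 1 for |omega| < 5, 0 otherwise]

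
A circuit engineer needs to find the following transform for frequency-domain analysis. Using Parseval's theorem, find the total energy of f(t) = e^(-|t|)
Parseval's theorem: E=integral |f(t)|^2 dt=(1/2pi) integral |F(omega)|^2 domega
E=integral_{-inf}^{inf} e^(-2|t|) dt=2*integral_0^inf e^(-2t) dt=2/(2*1)=1/1

Answer: 1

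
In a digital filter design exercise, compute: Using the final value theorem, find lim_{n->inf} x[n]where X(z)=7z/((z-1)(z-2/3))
Final value theorem: lim x[n] = lim_{z->1} (z-1) * X(z)
(z-1) * X(z) = 7z/(z-2/3)
As z->1: 7/(1 - 2/3) = 7/(1/3) = 21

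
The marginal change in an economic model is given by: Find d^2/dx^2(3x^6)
Apply power rule 2 times:
d^1: 18x^5
d^2: 90x^4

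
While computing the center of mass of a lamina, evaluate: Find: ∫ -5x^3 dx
Using power rule: ∫ -5x^3 dx=-5/4 x^4 + C=(-5/4)x^4 + C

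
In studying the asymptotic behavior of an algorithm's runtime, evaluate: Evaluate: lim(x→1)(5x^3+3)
Polynomial is continuous, so substitute x=1:
5·1^3+3=8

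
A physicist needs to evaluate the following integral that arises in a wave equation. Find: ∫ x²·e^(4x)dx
Integration by parts twice:
First: u = x², dv = e^(4x) dx => x²e^(4x)/4 - (2/4)∫ xe^(4x) dx
Second (∫ xe^(4x) dx): xe^(4x)/4 - e^(4x)/16
Combining: e^(4x)(x²/4-2x/16+2/64)+C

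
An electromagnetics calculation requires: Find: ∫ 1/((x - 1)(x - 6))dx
Partial fractions: 1/((x-1)(x-6))=A/(x-1)+B/(x-6)
A=-1/5, B=1/5
∫ [-1/5· 1/(x-1)+1/5· 1/(x-6)] dx
=(1/5)[ln|x-6| - ln|x-1|]+C

Answer: (1/5)·ln|(x-6)/(x-1)|+C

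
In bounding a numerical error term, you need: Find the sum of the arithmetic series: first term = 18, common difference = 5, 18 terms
Last term: a_n = 18 + (18 - 1)·5 = 103
Sum = n(a_1 + a_n)/2 = 18(18 + 103)/2 = 1089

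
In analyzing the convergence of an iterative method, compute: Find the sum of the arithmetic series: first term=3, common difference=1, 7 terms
Last term: a_n = 3 + (7 - 1)·1 = 9
Sum = n(a_1 + a_n)/2 = 7(3 + 9)/2 = 42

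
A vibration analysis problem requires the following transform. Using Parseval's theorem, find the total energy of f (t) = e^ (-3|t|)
Parseval's theorem: E = integral |f(t)|^2 dt = (1/2pi) integral |F(omega)|^2 domega
E = integral_{-inf}^{inf} e^(-6|t|) dt = 2 * integral_0^inf e^(-6t) dt = 2/(2 * 3) = 1/3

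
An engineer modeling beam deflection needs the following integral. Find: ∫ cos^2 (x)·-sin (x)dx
Let u=cos(x), du=-sin(x) dx
∫ u^2 du=u^3/3+C

Answer: cos^3(x)/3+C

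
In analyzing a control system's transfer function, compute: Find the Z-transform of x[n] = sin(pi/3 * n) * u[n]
Z{sin(w0*n)*u[n]} = z*sin(w0)/(z^2-2z*cos(w0)+1)
With w0 = pi/3: X(z) = z*sin(pi/3)/(z^2-2z*cos(pi/3)+1)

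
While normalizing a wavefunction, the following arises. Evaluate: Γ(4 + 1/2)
Γ(n+1/2)=(2n)!√π/(4^n·n!)
=40320√π/(256·24)=(105/16)·√π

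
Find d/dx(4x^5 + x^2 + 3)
Power rule: d/dx(ax^n) = n·a·x^(n-1)
Term by term: 20·x^4 + 2·x

Answer: 20x^4 + 2x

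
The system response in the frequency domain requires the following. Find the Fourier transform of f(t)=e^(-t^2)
The Fourier transform of a Gaussian e^(-t^2) is sqrt(pi)*e^(-omega^2/4).
With a=1: F(omega)=sqrt(pi)*e^(-omega^2/4)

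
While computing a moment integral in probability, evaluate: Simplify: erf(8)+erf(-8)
erf is odd: erf(-8) = -erf(8)
erf(8)+erf(-8) = erf(8) - erf(8) = 0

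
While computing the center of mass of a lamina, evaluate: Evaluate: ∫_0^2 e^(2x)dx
Antiderivative: (1/2)e^(2x)
Evaluate: (1/2)(e^4-1)

Answer: (e^4-1)/2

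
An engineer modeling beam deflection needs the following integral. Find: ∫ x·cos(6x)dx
By parts: u=x, dv=cos(6x) dx
du=dx, v=sin(6x)/6
=x·sin(6x)/6 + cos(6x)/6² + C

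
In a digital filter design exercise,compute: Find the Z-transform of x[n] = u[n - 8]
Using the time-shift property: Z{u[n-8]}=z^(-8)*z/(z-1)
=z^(-7)/(z-1)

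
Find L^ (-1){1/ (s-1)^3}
L^(-1){1/(s-a)^n} = t^(n-1)·e^(at)/(n-1)!
Here a = 1, n = 3: t^2·e^(t)/2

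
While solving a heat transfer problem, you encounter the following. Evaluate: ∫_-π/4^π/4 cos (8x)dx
Antiderivative: sin(8x)/8
Evaluate at bounds: [sin(8·π/4)/8] - [sin(8·-π/4)/8]
=((0) - (0))/8=0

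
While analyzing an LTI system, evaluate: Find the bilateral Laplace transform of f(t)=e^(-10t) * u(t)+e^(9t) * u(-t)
For e^(-10t)*u(t): L=1/(s + 10), Re(s) > -10
For e^(9t)*u(-t): L=-1/(s-9), Re(s) < 9
Combined: F(s)=1/(s + 10) - 1/(s-9), -10 < Re(s) < 9

Answer: 1/(s + 10) - 1/(s-9), ROC: -10 < Re(s) < 9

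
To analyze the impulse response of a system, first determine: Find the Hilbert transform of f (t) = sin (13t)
The Hilbert transform shifts each frequency component by -pi/2.
H{sin(wt)} = -cos(wt)
With w = 13: H{sin(13t)} = -cos(13t)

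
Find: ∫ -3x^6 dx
Using power rule: ∫ -3x^6 dx = -3/7 x^7+C = (-3/7)x^7+C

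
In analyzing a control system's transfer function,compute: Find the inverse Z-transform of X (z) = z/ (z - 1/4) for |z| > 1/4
Standard pair: z/(z-a) <-> a^n * u[n] for causal signals
With a=1/4: x[n]=(1/4)^n * u[n]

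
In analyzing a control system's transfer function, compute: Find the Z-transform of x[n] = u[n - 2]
Using the time-shift property: Z{u[n-2]}=z^(-2)*z/(z-1)
=z^(-1)/(z-1)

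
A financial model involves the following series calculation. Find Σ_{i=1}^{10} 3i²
= 3·n(n + 1)(2n + 1)/6 = 3·10·11·21/6 = 1155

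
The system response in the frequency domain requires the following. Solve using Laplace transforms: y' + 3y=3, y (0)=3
Take L of both sides: sY(s) - 3 + 3Y(s)=3/s
Y(s)(s + 3)=3/s + 3
Y(s)=3/(s(s + 3)) + 3/(s + 3)
Partial fractions: 3/(s(s + 3))=1/s - 1/(s + 3)
So Y(s)=1/s + 2/(s + 3)
Inverse transform (L^(-1){1/s}=1, L^(-1){1/(s + 3)}=e^(-3t)):

Answer: y(t)=1 + 2·e^(-3t)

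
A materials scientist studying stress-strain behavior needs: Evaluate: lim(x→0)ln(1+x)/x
L'Hôpital (0/0): lim 1/(1+x) / 1 = 1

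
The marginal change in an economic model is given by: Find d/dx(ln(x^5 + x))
Chain rule: d/dx[ln(u)]=u'/u where u=x^5+x
u'=5x^4+1

Answer: (5x^4+1)/(x^5+x)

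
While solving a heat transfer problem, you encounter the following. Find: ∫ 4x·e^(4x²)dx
Let u=4x², du=8x dx
∫ (1/2)e^u du=e^u/2+C

Answer: e^(4x²)/2+C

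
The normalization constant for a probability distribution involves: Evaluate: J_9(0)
J_n(0)=0 for all n > 0 (Bessel function of first kind)
J_9(0)=0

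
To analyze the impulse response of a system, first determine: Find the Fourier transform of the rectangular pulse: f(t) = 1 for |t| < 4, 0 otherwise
F(omega)=integral from -4 to 4 of e^(-j*omega*t) dt
=2*sin(4*omega)/omega=8*sinc(4*omega/pi)

Answer: 2*sin(4*omega)/omega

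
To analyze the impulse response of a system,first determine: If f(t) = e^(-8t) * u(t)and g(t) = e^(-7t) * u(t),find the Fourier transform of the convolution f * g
By the convolution theorem: F{f * g}=F(omega) * G(omega)
F(omega)=1/(8+j * omega), G(omega)=1/(7+j * omega)
F{f * g}=1/((8+j * omega)(7+j * omega))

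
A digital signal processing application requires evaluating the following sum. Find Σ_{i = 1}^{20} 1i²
=1·n(n + 1)(2n + 1)/6=1·20·21·41/6=2870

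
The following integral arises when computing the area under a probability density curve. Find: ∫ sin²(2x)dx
Using identity sin²(u)=(1 - cos(2u))/2:
∫ (1 - cos(4x))/2 dx=x/2 - sin(4x)/8 + C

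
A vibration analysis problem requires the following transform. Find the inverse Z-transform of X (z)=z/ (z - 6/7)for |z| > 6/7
Standard pair: z/(z-a) <-> a^n * u[n] for causal signals
With a = 6/7: x[n] = (6/7)^n * u[n]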